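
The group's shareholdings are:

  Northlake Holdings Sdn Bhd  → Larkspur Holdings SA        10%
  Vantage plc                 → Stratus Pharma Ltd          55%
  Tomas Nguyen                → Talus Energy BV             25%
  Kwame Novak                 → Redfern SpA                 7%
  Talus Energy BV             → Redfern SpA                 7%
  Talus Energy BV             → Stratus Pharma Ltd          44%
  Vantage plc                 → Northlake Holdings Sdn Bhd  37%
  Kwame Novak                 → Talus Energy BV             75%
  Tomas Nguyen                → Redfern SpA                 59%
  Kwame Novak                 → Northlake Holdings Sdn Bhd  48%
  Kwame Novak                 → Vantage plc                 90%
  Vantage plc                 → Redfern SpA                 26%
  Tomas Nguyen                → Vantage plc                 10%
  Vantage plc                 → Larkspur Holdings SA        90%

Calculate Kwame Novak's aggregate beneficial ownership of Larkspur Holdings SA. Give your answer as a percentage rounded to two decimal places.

Kwame reaches Larkspur along 3 paths.
Via Northlake: 48% × 10% = 4.8%.
Via Vantage → Northlake: 90% × 37% × 10% = 3.33%.
Via Vantage: 90% × 90% = 81%.
Total: 4.8% + 3.33% + 81% = 89.13%.

89.13%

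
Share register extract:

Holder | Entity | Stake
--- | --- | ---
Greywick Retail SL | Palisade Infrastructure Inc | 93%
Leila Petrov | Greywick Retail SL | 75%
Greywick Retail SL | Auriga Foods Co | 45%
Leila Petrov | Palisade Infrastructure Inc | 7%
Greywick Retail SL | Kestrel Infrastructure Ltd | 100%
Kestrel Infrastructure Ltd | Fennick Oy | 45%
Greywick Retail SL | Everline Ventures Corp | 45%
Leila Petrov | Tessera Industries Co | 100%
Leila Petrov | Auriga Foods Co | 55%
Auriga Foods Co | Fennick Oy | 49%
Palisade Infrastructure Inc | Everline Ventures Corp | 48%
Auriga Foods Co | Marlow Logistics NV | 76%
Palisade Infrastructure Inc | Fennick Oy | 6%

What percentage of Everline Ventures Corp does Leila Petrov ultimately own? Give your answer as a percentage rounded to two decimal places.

Leila reaches Everline along 3 paths.
Via Greywick: 75% × 45% = 33.75%.
Via Palisade: 7% × 48% = 3.36%.
Via Greywick → Palisade: 75% × 93% × 48% = 33.48%.
Total: 33.75% + 3.36% + 33.48% = 70.59%.

70.59%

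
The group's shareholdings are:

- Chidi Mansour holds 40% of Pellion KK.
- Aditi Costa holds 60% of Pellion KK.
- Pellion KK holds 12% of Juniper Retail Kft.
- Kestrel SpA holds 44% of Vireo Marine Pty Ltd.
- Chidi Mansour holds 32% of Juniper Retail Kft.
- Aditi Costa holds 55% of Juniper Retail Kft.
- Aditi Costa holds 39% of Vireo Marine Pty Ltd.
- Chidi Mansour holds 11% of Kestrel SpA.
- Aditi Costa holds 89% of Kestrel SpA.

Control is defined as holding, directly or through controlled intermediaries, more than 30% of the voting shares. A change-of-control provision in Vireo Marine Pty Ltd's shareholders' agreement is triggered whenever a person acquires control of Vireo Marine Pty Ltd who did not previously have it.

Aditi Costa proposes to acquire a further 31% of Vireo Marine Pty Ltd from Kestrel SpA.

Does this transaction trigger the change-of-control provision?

The purchase adds only to Aditi's holdings (Kestrel's stake shrinks), so Aditi is the only person who could newly come to control Vireo.
Aditi holds 89% of Kestrel, so Aditi controls Kestrel.
Kestrel and Aditi together hold 44% + 39% = 83% of Vireo, so Aditi controls Vireo.
So Aditi already controls Vireo before the transaction.
After the purchase, Aditi's direct stake in Vireo rises to 39% + 31% = 70%, and Kestrel's stake falls to 13%.
Aditi controlled Vireo already, so this is not a new person acquiring control; every other person's position is unchanged or reduced.
No new person acquires control, so the clause is not triggered.

No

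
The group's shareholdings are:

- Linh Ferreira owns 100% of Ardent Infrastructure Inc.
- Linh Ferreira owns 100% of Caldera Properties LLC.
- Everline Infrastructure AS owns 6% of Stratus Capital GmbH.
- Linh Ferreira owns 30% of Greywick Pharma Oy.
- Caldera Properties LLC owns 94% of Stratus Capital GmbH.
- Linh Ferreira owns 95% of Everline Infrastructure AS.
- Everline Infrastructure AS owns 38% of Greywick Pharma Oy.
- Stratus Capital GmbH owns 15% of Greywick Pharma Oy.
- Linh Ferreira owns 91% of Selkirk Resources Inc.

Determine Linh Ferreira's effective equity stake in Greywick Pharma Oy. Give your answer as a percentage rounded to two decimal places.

81.06%

Linh reaches Greywick along 4 paths.
Via Everline: 95% × 38% = 36.1%.
Via Caldera → Stratus: 100% × 94% × 15% = 14.1%.
Via Everline → Stratus: 95% × 6% × 15% = 0.855%.
Direct stake: 30% = 30%.
Total: 36.1% + 14.1% + 0.855% + 30% = 81.055%.
Rounded: 81.06%.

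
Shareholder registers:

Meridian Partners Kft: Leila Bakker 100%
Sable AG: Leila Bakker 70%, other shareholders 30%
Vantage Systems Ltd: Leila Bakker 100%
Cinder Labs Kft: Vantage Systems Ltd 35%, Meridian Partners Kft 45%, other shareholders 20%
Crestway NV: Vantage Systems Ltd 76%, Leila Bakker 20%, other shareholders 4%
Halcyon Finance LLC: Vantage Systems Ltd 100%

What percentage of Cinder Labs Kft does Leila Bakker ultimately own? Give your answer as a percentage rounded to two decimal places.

80.00%

Leila reaches Cinder along 2 paths.
Via Vantage: 100% × 35% = 35%.
Via Meridian: 100% × 45% = 45%.
Total: 35% + 45% = 80%.
Rounded: 80.00%.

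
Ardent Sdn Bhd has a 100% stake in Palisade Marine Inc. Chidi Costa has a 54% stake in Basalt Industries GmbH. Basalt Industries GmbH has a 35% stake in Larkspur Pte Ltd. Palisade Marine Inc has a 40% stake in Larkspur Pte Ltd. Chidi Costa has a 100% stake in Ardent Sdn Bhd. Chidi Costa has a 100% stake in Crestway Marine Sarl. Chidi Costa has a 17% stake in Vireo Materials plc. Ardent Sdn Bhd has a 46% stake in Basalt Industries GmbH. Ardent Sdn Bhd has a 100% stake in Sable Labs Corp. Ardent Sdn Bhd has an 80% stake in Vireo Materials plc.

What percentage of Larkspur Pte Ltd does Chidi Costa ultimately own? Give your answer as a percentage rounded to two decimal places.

75.00%

Chidi reaches Larkspur along 3 paths.
Via Ardent → Basalt: 100% × 46% × 35% = 16.1%.
Via Basalt: 54% × 35% = 18.9%.
Via Ardent → Palisade: 100% × 100% × 40% = 40%.
Total: 16.1% + 18.9% + 40% = 75%.
Rounded: 75.00%.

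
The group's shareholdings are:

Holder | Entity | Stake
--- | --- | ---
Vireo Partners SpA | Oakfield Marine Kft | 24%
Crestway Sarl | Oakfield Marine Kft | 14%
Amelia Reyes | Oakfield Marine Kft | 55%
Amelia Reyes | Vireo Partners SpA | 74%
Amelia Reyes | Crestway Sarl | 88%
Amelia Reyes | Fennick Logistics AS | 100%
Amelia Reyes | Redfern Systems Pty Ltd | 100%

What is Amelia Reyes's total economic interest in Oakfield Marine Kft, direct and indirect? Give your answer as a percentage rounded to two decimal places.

85.08%

Amelia reaches Oakfield along 3 paths.
Direct stake: 55% = 55%.
Via Vireo: 74% × 24% = 17.76%.
Via Crestway: 88% × 14% = 12.32%.
Total: 55% + 17.76% + 12.32% = 85.08%.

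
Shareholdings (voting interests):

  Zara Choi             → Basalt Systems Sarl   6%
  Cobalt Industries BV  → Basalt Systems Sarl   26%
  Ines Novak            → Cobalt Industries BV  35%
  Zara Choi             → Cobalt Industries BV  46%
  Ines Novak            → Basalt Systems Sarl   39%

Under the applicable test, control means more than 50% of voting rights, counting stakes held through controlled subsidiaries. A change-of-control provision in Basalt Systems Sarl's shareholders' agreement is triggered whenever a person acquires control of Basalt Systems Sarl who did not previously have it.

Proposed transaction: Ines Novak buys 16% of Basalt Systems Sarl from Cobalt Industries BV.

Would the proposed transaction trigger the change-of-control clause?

Yes

The purchase adds only to Ines's holdings (Cobalt's stake shrinks), so Ines is the only person who could newly come to control Basalt.
Ines's largest direct stake is 39% in Basalt, which does not meet the threshold, so Ines controls no company.
In Basalt, Ines's side holds only 39%, not > 50%.
So before the transaction, Ines does not control Basalt.
After the purchase, Ines's direct stake in Basalt rises to 39% + 16% = 55%, and Cobalt's stake falls to 10%.
Ines holds 55% of Basalt, so Ines controls Basalt.
Ines did not control Basalt before and does after, so the clause is triggered.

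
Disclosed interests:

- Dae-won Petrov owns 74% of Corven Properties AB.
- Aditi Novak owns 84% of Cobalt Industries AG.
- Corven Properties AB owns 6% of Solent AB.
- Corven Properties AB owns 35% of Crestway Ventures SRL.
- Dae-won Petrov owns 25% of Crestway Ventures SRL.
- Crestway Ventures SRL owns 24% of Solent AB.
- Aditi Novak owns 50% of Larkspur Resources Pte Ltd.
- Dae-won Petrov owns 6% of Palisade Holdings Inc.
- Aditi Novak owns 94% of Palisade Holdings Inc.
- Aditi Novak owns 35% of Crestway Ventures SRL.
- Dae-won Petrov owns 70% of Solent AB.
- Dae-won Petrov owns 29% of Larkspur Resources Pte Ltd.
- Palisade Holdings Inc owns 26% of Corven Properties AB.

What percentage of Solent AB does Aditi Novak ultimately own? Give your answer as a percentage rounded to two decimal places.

11.92%

Aditi reaches Solent along 3 paths.
Via Crestway: 35% × 24% = 8.4%.
Via Palisade → Corven → Crestway: 94% × 26% × 35% × 24% = 2.05296%.
Via Palisade → Corven: 94% × 26% × 6% = 1.4664%.
Total: 8.4% + 2.05296% + 1.4664% = 11.91936%.
Rounded: 11.92%.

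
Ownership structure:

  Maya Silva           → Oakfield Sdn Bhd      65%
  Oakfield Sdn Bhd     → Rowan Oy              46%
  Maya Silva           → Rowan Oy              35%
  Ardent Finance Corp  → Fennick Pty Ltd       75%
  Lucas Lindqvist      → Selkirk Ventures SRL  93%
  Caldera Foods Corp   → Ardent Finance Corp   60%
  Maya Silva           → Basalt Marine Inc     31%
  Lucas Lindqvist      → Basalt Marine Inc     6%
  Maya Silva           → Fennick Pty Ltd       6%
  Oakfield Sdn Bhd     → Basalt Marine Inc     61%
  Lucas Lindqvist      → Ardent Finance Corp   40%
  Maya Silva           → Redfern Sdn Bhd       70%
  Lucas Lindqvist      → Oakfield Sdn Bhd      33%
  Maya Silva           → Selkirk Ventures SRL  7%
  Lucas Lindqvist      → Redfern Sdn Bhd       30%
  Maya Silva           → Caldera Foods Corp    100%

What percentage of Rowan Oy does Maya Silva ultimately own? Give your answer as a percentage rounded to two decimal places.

64.90%

Maya reaches Rowan along 2 paths.
Via Oakfield: 65% × 46% = 29.9%.
Direct stake: 35% = 35%.
Total: 29.9% + 35% = 64.9%.
Rounded: 64.90%.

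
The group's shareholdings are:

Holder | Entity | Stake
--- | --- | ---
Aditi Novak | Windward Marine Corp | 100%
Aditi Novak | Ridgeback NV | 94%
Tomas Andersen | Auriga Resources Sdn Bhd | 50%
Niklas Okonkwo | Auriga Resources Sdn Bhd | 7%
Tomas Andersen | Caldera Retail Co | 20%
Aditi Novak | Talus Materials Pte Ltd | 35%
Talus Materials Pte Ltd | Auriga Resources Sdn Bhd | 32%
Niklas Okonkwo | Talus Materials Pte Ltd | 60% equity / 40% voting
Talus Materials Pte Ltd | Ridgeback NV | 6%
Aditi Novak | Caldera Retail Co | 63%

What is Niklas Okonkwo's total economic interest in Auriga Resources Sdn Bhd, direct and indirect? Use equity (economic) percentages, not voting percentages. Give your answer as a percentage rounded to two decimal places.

26.20%

Niklas reaches Auriga along 2 paths.
Via Talus: 60% × 32% = 19.2%.
Direct stake: 7% = 7%.
Total: 19.2% + 7% = 26.2%.
Rounded: 26.20%.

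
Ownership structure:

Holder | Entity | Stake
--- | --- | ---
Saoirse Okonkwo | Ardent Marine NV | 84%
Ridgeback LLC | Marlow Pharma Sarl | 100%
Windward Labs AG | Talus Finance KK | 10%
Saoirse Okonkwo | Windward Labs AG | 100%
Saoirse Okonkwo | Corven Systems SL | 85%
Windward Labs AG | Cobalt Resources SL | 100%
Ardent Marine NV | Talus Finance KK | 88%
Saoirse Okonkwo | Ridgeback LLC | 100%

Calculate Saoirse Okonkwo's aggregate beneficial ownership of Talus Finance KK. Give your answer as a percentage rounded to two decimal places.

83.92%

Saoirse reaches Talus along 2 paths.
Via Ardent: 84% × 88% = 73.92%.
Via Windward: 100% × 10% = 10%.
Total: 73.92% + 10% = 83.92%.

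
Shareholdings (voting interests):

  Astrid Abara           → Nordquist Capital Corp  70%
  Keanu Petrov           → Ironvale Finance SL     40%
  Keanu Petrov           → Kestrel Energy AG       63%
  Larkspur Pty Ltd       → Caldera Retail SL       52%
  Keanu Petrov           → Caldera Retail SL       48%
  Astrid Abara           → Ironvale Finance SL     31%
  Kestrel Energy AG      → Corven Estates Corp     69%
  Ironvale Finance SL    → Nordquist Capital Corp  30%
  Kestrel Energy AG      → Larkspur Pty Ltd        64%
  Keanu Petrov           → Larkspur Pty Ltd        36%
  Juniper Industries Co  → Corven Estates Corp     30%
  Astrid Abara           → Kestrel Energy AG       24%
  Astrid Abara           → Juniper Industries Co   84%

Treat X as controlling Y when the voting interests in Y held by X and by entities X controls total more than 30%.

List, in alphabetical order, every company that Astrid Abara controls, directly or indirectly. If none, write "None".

Ironvale Finance SL, Juniper Industries Co, Nordquist Capital Corp

Astrid holds 31% of Ironvale, so Astrid controls Ironvale.
Astrid holds 84% of Juniper, so Astrid controls Juniper.
Astrid and Ironvale together hold 70% + 30% = 100% of Nordquist, so Astrid controls Nordquist.
No other company's threshold is met.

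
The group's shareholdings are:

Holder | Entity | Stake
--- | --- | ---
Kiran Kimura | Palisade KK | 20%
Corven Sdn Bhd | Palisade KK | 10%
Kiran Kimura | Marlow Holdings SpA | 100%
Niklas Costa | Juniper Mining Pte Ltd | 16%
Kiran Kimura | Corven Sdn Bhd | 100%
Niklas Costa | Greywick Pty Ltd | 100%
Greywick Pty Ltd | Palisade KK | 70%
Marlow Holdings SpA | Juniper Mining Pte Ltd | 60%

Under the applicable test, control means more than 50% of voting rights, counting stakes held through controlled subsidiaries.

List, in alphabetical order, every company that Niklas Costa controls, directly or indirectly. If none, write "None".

Greywick Pty Ltd, Palisade KK

Niklas holds 100% of Greywick, so Niklas controls Greywick.
Greywick holds 70% of Palisade, so Niklas controls Palisade.
No other company's threshold is met.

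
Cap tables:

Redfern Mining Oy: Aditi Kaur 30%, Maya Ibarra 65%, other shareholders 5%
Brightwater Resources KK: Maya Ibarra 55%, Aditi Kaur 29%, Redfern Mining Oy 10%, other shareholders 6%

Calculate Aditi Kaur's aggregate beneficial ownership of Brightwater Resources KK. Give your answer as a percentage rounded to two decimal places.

32.00%

Aditi reaches Brightwater along 2 paths.
Direct stake: 29% = 29%.
Via Redfern: 30% × 10% = 3%.
Total: 29% + 3% = 32%.
Rounded: 32.00%.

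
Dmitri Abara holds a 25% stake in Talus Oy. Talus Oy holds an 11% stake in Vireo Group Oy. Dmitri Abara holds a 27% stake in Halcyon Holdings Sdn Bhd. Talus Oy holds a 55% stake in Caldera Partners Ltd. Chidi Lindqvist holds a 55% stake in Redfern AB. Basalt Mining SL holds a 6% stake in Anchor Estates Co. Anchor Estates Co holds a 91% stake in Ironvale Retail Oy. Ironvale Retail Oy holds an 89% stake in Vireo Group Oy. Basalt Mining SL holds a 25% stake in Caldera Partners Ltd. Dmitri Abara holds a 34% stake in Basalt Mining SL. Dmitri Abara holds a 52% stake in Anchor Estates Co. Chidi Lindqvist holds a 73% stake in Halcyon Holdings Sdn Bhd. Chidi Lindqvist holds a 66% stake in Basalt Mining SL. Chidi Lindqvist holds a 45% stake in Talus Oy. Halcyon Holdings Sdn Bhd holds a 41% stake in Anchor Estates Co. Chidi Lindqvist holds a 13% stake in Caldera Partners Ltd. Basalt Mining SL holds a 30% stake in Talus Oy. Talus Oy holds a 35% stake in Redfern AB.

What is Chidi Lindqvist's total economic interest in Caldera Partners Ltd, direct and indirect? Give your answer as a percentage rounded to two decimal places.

Chidi reaches Caldera along 4 paths.
Via Talus: 45% × 55% = 24.75%.
Via Basalt → Talus: 66% × 30% × 55% = 10.89%.
Direct stake: 13% = 13%.
Via Basalt: 66% × 25% = 16.5%.
Total: 24.75% + 10.89% + 13% + 16.5% = 65.14%.

65.14%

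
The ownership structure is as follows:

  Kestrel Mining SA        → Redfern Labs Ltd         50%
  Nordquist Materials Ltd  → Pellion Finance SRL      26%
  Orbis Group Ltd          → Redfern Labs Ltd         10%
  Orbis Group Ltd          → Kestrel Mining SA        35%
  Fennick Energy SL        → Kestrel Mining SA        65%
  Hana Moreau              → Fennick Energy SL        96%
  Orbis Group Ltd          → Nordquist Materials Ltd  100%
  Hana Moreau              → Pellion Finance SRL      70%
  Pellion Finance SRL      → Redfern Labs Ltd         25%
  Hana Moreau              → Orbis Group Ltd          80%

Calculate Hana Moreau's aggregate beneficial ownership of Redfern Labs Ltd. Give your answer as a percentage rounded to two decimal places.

Hana reaches Redfern along 5 paths.
Via Orbis → Kestrel: 80% × 35% × 50% = 14%.
Via Fennick → Kestrel: 96% × 65% × 50% = 31.2%.
Via Pellion: 70% × 25% = 17.5%.
Via Orbis → Nordquist → Pellion: 80% × 100% × 26% × 25% = 5.2%.
Via Orbis: 80% × 10% = 8%.
Total: 14% + 31.2% + 17.5% + 5.2% + 8% = 75.9%.
Rounded: 75.90%.

75.90%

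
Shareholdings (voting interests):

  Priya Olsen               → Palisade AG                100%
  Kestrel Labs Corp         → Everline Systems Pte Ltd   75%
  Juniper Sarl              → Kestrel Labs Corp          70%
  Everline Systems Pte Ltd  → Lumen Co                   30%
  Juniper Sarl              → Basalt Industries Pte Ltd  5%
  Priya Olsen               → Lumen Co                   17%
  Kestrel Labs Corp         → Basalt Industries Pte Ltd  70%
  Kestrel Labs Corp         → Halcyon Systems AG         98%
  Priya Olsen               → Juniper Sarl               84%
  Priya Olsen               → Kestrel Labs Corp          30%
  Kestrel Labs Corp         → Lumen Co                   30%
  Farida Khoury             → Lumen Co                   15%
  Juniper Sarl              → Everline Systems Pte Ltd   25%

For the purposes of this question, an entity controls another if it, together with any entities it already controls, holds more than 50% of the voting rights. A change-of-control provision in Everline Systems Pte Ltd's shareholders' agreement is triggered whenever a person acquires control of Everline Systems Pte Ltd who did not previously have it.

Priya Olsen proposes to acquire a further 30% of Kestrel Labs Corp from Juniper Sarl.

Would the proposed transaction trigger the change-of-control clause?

No

The purchase adds only to Priya's holdings (Juniper's stake shrinks), so Priya is the only person who could newly come to control Everline.
Priya holds 84% of Juniper, so Priya controls Juniper.
Priya and Juniper together hold 30% + 70% = 100% of Kestrel, so Priya controls Kestrel.
Kestrel and Juniper together hold 75% + 25% = 100% of Everline, so Priya controls Everline.
So Priya already controls Everline before the transaction.
After the purchase, Priya's direct stake in Kestrel rises to 30% + 30% = 60%, and Juniper's stake falls to 40%.
Priya controlled Everline already, so this is not a new person acquiring control; every other person's position is unchanged or reduced.
No new person acquires control, so the clause is not triggered.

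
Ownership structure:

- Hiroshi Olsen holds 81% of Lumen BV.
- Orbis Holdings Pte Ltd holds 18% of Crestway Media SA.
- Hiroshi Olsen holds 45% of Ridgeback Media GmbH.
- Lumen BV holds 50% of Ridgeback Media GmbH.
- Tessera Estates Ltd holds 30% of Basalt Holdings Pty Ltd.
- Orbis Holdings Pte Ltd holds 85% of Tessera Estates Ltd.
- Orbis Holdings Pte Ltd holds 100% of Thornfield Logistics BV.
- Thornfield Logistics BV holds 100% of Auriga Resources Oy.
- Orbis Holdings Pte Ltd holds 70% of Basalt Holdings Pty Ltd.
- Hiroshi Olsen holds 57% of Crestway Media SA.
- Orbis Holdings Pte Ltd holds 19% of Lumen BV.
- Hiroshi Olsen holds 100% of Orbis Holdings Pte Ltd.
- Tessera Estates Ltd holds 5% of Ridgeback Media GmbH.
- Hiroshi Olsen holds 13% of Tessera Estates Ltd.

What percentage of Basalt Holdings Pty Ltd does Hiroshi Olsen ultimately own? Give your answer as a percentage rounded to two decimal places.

99.40%

Hiroshi reaches Basalt along 3 paths.
Via Orbis: 100% × 70% = 70%.
Via Orbis → Tessera: 100% × 85% × 30% = 25.5%.
Via Tessera: 13% × 30% = 3.9%.
Total: 70% + 25.5% + 3.9% = 99.4%.
Rounded: 99.40%.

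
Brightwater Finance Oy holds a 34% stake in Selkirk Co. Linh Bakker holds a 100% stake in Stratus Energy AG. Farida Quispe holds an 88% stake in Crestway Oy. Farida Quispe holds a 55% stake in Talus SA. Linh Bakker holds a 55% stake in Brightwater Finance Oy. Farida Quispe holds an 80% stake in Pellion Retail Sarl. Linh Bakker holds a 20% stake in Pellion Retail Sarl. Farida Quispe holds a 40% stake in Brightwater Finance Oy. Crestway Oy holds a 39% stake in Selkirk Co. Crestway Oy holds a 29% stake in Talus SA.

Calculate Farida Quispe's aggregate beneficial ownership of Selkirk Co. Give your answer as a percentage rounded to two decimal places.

47.92%

Farida reaches Selkirk along 2 paths.
Via Brightwater: 40% × 34% = 13.6%.
Via Crestway: 88% × 39% = 34.32%.
Total: 13.6% + 34.32% = 47.92%.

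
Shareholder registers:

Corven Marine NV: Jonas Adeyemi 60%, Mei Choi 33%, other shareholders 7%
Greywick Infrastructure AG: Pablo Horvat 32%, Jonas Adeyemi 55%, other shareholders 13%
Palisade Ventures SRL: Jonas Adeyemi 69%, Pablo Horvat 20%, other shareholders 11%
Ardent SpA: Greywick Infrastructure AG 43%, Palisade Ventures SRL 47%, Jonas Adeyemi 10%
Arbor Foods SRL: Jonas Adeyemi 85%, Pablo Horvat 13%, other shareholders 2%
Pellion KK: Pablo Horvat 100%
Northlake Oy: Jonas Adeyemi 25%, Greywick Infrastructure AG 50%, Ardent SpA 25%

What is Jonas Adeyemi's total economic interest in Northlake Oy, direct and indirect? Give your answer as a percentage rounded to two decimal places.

Jonas reaches Northlake along 5 paths.
Direct stake: 25% = 25%.
Via Greywick: 55% × 50% = 27.5%.
Via Greywick → Ardent: 55% × 43% × 25% = 5.9125%.
Via Palisade → Ardent: 69% × 47% × 25% = 8.1075%.
Via Ardent: 10% × 25% = 2.5%.
Total: 25% + 27.5% + 5.9125% + 8.1075% + 2.5% = 69.02%.

69.02%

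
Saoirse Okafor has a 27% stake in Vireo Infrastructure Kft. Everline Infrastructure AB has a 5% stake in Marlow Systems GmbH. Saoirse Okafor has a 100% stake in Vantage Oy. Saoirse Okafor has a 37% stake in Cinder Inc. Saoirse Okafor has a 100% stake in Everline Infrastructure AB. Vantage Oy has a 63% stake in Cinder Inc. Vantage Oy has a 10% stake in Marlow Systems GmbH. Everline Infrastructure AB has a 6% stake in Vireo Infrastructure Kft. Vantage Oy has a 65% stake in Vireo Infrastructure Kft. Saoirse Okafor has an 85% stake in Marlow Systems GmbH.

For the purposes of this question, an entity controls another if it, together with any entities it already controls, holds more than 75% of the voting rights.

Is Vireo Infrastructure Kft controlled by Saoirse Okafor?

Saoirse holds 100% of Vantage, so Saoirse controls Vantage.
Saoirse holds 100% of Everline, so Saoirse controls Everline.
Saoirse and Vantage and Everline together hold 27% + 65% + 6% = 98% of Vireo, so Saoirse controls Vireo.

Yes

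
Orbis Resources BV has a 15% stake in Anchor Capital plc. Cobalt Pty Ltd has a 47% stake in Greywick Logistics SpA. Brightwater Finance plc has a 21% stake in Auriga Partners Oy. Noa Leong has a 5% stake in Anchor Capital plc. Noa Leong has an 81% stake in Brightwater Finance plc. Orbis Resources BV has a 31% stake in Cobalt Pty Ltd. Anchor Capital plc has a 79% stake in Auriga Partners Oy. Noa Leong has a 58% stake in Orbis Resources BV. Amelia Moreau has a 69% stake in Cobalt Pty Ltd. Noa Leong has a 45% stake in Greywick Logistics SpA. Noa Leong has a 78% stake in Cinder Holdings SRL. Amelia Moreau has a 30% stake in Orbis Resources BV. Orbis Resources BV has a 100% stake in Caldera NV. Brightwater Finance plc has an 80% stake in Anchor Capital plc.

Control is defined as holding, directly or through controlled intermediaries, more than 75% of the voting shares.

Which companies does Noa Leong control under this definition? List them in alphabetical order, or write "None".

Noa holds 78% of Cinder, so Noa controls Cinder.
Noa holds 81% of Brightwater, so Noa controls Brightwater.
Brightwater and Noa together hold 80% + 5% = 85% of Anchor, so Noa controls Anchor.
Brightwater and Anchor together hold 21% + 79% = 100% of Auriga, so Noa controls Auriga.
No other company's threshold is met.

Anchor Capital plc, Auriga Partners Oy, Brightwater Finance plc, Cinder Holdings SRL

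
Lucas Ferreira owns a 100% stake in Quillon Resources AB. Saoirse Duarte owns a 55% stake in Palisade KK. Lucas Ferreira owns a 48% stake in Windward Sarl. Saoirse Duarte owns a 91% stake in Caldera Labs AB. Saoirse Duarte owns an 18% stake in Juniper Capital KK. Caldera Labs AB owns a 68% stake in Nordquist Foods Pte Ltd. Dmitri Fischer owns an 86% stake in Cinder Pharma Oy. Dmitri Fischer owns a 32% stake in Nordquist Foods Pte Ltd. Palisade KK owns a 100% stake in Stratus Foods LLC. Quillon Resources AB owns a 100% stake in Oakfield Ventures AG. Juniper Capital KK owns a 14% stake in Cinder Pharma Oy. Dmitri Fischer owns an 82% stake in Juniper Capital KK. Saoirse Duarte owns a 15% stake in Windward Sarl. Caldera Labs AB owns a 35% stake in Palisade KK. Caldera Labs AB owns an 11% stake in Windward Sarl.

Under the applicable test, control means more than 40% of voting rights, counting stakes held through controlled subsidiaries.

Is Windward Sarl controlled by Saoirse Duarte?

No

Saoirse holds 91% of Caldera, so Saoirse controls Caldera.
Saoirse and Caldera together hold 55% + 35% = 90% of Palisade, so Saoirse controls Palisade.
Caldera holds 68% of Nordquist, so Saoirse controls Nordquist.
Palisade holds 100% of Stratus, so Saoirse controls Stratus.
In Windward, Saoirse's side holds only 15% + 11% = 26%, not > 40%.
So Saoirse does not control Windward.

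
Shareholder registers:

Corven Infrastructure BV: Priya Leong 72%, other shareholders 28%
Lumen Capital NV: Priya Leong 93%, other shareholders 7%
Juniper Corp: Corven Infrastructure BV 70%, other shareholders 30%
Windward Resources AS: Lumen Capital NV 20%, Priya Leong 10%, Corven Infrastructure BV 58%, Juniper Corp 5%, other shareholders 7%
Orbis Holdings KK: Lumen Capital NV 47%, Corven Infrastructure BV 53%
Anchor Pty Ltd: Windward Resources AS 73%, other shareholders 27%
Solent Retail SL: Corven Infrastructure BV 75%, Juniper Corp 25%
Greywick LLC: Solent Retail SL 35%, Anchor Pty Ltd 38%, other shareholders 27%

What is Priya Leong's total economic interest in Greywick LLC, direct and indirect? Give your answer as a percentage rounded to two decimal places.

43.53%

Priya reaches Greywick along 6 paths.
Via Corven → Solent: 72% × 75% × 35% = 18.9%.
Via Corven → Juniper → Solent: 72% × 70% × 25% × 35% = 4.41%.
Via Lumen → Windward → Anchor: 93% × 20% × 73% × 38% = 5.15964%.
Via Windward → Anchor: 10% × 73% × 38% = 2.774%.
Via Corven → Windward → Anchor: 72% × 58% × 73% × 38% = 11.584224%.
Via Corven → Juniper → Windward → Anchor: 72% × 70% × 5% × 73% × 38% = 0.699048%.
Total: 18.9% + 4.41% + 5.15964% + 2.774% + 11.584224% + 0.699048% = 43.526912%.
Rounded: 43.53%.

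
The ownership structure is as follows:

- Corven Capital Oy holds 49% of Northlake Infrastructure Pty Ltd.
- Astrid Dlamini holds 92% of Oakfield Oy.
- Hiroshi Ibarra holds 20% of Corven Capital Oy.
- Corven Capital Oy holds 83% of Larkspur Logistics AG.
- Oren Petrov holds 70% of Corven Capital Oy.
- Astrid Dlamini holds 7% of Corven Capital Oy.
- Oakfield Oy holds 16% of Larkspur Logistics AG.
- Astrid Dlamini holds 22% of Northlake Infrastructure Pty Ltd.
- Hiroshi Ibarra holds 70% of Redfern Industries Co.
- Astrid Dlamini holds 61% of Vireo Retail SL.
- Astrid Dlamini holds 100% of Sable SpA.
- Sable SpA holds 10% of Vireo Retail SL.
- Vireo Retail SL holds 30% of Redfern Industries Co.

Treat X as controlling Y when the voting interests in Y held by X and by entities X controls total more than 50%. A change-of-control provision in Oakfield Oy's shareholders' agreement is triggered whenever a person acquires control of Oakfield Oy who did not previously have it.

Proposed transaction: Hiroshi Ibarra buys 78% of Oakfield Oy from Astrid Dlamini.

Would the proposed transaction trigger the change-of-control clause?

Yes

The purchase adds only to Hiroshi's holdings (Astrid's stake shrinks), so Hiroshi is the only person who could newly come to control Oakfield.
Hiroshi holds 70% of Redfern, so Hiroshi controls Redfern.
Neither Hiroshi nor any entity Hiroshi controls holds any voting interest in Oakfield.
So before the transaction, Hiroshi does not control Oakfield.
After the purchase, Hiroshi holds 78% of Oakfield directly, and Astrid's stake falls to 14%.
Hiroshi holds 78% of Oakfield, so Hiroshi controls Oakfield.
Hiroshi did not control Oakfield before and does after, so the clause is triggered.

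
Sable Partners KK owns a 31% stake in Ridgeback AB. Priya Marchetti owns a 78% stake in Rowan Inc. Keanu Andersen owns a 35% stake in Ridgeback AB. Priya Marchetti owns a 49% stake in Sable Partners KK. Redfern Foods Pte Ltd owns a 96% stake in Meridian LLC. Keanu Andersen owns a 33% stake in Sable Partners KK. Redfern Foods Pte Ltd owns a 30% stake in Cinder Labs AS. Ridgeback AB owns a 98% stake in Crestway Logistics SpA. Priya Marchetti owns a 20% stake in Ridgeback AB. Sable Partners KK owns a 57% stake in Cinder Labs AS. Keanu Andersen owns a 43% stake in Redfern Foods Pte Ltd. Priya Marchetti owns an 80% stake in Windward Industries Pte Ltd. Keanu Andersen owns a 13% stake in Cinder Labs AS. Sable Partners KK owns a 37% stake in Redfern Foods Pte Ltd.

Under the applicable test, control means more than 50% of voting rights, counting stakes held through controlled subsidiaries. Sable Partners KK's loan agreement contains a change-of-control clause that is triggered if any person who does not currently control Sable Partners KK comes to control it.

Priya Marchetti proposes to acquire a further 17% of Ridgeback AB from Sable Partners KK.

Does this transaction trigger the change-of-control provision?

No

The purchase adds only to Priya's holdings (Sable's stake shrinks), so Priya is the only person who could newly come to control Sable.
Priya holds 78% of Rowan, so Priya controls Rowan.
Priya holds 80% of Windward, so Priya controls Windward.
In Sable, Priya's side holds only 49%, not > 50%.
So before the transaction, Priya does not control Sable.
After the purchase, Priya's direct stake in Ridgeback rises to 20% + 17% = 37%, and Sable's stake falls to 14%.
Priya's side now holds 37% of Ridgeback, not > 50%, so Priya still does not control Ridgeback.
After the transaction, Priya's side holds 49% of Sable, not > 50%, so Priya still does not control Sable.
No new person acquires control, so the clause is not triggered.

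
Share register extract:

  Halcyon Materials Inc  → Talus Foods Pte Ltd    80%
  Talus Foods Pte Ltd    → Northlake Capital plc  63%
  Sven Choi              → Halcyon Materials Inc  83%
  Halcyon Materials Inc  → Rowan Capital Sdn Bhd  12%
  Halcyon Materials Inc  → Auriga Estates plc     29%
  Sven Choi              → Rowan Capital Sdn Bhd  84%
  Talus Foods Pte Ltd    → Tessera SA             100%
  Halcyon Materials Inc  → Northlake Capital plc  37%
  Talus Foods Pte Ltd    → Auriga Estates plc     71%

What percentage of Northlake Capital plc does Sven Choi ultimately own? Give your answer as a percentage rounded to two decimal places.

72.54%

Sven reaches Northlake along 2 paths.
Via Halcyon → Talus: 83% × 80% × 63% = 41.832%.
Via Halcyon: 83% × 37% = 30.71%.
Total: 41.832% + 30.71% = 72.542%.
Rounded: 72.54%.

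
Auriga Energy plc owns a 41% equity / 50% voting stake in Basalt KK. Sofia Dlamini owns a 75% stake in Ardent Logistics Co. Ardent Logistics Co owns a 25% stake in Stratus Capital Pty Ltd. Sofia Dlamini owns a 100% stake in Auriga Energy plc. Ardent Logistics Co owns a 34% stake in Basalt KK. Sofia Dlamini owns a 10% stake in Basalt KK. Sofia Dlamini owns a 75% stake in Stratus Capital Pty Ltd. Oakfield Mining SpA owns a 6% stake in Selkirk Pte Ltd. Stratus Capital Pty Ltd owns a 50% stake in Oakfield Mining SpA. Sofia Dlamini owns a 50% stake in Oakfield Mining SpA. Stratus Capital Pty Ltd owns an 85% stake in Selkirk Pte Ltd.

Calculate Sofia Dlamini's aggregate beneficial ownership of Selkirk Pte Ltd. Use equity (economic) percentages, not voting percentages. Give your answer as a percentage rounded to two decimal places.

85.50%

Sofia reaches Selkirk along 5 paths.
Via Stratus: 75% × 85% = 63.75%.
Via Ardent → Stratus: 75% × 25% × 85% = 15.9375%.
Via Oakfield: 50% × 6% = 3%.
Via Stratus → Oakfield: 75% × 50% × 6% = 2.25%.
Via Ardent → Stratus → Oakfield: 75% × 25% × 50% × 6% = 0.5625%.
Total: 63.75% + 15.9375% + 3% + 2.25% + 0.5625% = 85.5%.
Rounded: 85.50%.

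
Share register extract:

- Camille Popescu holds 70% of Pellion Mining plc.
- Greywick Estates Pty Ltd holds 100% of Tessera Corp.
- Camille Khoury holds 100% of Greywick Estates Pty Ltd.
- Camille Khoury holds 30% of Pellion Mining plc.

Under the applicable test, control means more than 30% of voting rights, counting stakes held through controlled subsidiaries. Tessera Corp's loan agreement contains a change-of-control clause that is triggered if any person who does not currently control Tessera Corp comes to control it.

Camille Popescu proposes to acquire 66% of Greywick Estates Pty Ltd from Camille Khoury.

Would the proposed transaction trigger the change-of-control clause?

Yes

The purchase adds only to Camille Popescu's holdings (Camille Khoury's stake shrinks), so Camille Popescu is the only person who could newly come to control Tessera.
Camille Popescu holds 70% of Pellion, so Camille Popescu controls Pellion.
Neither Camille Popescu nor any entity Camille Popescu controls holds any voting interest in Tessera.
So before the transaction, Camille Popescu does not control Tessera.
After the purchase, Camille Popescu holds 66% of Greywick directly, and Camille Khoury's stake falls to 34%.
Camille Popescu holds 66% of Greywick, so Camille Popescu controls Greywick.
Greywick holds 100% of Tessera, so Camille Popescu controls Tessera.
Camille Popescu did not control Tessera before and does after, so the clause is triggered.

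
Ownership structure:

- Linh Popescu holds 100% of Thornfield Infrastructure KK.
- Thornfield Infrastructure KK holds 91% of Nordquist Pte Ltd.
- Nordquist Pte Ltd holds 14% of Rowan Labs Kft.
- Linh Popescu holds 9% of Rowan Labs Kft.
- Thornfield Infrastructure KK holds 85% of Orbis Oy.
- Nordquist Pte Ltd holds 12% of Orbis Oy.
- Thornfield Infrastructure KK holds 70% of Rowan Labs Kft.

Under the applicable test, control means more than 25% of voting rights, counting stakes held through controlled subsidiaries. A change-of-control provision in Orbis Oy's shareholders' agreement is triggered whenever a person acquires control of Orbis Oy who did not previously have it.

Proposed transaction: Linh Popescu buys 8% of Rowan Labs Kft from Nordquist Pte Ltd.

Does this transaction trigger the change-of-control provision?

The purchase adds only to Linh's holdings (Nordquist's stake shrinks), so Linh is the only person who could newly come to control Orbis.
Linh holds 100% of Thornfield, so Linh controls Thornfield.
Thornfield holds 91% of Nordquist, so Linh controls Nordquist.
Thornfield and Nordquist together hold 85% + 12% = 97% of Orbis, so Linh controls Orbis.
So Linh already controls Orbis before the transaction.
After the purchase, Linh's direct stake in Rowan rises to 9% + 8% = 17%, and Nordquist's stake falls to 6%.
Linh controlled Orbis already, so this is not a new person acquiring control; every other person's position is unchanged or reduced.
No new person acquires control, so the clause is not triggered.

No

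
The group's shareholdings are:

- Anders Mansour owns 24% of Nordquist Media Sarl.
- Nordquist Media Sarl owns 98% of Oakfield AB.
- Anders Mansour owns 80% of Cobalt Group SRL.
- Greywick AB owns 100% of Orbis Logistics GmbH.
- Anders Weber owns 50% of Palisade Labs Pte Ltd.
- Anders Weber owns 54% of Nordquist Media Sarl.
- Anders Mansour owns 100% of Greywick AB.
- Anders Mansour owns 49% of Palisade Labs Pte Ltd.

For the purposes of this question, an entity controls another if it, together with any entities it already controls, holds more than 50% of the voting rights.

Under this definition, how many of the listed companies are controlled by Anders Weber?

2

Anders Weber holds 54% of Nordquist, so Anders Weber controls Nordquist.
Nordquist holds 98% of Oakfield, so Anders Weber controls Oakfield.
No other company's threshold is met.
Anders Weber controls 2 companies.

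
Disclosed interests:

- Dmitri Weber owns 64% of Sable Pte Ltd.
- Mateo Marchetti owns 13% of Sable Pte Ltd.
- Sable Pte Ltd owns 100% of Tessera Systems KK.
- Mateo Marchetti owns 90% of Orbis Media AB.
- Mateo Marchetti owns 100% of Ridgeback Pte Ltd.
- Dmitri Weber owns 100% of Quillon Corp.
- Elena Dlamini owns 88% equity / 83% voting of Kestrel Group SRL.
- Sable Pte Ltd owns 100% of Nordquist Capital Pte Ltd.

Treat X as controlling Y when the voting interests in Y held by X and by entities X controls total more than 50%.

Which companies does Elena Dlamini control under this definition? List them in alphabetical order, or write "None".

Kestrel Group SRL

Elena holds 83% of Kestrel, so Elena controls Kestrel.
No other company's threshold is met.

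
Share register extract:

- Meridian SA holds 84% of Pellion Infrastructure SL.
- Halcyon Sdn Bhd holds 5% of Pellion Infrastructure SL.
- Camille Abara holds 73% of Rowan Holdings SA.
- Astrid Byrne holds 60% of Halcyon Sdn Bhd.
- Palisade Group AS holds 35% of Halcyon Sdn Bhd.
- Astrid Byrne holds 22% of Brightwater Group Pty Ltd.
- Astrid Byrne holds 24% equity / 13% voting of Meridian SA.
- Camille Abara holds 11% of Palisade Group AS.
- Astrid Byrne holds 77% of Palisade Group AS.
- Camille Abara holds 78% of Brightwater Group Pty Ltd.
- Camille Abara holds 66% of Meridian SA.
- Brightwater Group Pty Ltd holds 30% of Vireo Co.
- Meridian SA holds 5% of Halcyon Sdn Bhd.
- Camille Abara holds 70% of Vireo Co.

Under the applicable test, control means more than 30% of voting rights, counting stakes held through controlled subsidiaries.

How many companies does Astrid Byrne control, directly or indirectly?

2

Astrid holds 77% of Palisade, so Astrid controls Palisade.
Palisade and Astrid together hold 35% + 60% = 95% of Halcyon, so Astrid controls Halcyon.
No other company's threshold is met.
Astrid controls 2 companies.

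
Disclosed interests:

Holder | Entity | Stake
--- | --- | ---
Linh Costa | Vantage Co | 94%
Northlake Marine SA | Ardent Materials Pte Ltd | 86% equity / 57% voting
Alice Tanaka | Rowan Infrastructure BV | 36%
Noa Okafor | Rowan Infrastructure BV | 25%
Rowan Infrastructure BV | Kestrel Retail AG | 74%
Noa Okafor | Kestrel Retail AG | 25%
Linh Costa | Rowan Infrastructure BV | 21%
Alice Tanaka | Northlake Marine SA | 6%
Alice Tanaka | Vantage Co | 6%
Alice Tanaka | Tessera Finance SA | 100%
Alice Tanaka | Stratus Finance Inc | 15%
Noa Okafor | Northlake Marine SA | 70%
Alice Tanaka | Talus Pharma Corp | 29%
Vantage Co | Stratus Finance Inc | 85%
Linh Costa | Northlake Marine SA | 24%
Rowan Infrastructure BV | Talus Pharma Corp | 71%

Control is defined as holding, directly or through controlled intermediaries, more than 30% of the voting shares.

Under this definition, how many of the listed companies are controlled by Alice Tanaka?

4

Alice holds 36% of Rowan, so Alice controls Rowan.
Alice holds 100% of Tessera, so Alice controls Tessera.
Rowan holds 74% of Kestrel, so Alice controls Kestrel.
Alice and Rowan together hold 29% + 71% = 100% of Talus, so Alice controls Talus.
No other company's threshold is met.
Alice controls 4 companies.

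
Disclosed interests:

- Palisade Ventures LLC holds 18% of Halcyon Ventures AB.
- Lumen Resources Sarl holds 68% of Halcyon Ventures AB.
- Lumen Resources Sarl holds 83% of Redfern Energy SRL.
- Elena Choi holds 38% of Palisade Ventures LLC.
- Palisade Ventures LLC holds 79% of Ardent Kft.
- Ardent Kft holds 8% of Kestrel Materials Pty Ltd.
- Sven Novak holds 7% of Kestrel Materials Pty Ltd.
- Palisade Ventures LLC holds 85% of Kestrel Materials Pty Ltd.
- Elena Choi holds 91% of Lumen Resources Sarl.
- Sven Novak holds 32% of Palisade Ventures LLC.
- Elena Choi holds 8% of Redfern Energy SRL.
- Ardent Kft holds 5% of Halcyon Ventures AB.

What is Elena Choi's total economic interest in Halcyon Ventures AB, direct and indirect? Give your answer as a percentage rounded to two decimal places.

70.22%

Elena reaches Halcyon along 3 paths.
Via Lumen: 91% × 68% = 61.88%.
Via Palisade → Ardent: 38% × 79% × 5% = 1.501%.
Via Palisade: 38% × 18% = 6.84%.
Total: 61.88% + 1.501% + 6.84% = 70.221%.
Rounded: 70.22%.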